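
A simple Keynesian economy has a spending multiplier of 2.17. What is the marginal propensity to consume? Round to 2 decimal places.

k = 1/(1 − MPC), so 1 − MPC = 1/k = 1/2.17 = 0.4608
MPC = 1 − 0.4608 = 0.54

MPC = 0.54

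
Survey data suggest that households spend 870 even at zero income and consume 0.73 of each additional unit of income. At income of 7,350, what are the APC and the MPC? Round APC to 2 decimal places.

APC = 0.85; MPC = 0.73

MPC = 0.73 (the slope of the consumption function)
C = 870 + 0.73(7350) = 6235.5, so APC = 6235.5/7350 = 0.85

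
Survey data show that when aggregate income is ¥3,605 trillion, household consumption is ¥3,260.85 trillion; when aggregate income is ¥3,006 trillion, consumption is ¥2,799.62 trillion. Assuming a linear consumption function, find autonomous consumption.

MPC = ΔC/ΔY = (3260.85 − 2799.62)/(3605 − 3006) = 461.23/599 = 0.77
a = C − MPC·Y = 2799.62 − 0.77(3006) = 2799.62 − 2314.62 = 485

a = 485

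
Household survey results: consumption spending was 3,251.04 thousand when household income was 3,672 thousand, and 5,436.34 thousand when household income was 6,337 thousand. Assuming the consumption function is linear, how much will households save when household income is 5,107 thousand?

S = 679.26

MPC = (5436.34 − 3251.04)/(6337 − 3672) = 2185.3/2665 = 0.82
a = 3251.04 − 0.82(3672) = 3251.04 − 3011.04 = 240
C = 240 + 0.82(5107) = 4427.74
S = 5107 − 4427.74 = 679.26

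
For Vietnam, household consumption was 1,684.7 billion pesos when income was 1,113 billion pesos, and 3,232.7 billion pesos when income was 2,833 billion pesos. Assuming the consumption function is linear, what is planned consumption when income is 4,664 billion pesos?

C = 4880.6

MPC = (3232.7 − 1684.7)/(2833 − 1113) = 1548/1720 = 0.9
a = 1684.7 − 0.9(1113) = 1684.7 − 1001.7 = 683
C = 683 + 0.9(4664) = 683 + 4197.6 = 4880.6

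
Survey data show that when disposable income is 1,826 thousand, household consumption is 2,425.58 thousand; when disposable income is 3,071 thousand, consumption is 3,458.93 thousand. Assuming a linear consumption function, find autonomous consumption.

a = 910

MPC = ΔC/ΔY = (3458.93 − 2425.58)/(3071 − 1826) = 1033.35/1245 = 0.83
a = C − MPC·Y = 2425.58 − 0.83(1826) = 2425.58 − 1515.58 = 910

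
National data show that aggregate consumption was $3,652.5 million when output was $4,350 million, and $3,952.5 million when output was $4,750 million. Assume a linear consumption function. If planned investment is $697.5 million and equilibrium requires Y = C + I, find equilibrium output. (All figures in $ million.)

Y = 4350

MPC = (3952.5 − 3652.5)/(4750 − 4350) = 300/400 = 0.75
a = 3652.5 − 0.75(4350) = 390
Equilibrium: Y = 390 + 0.75Y + 697.5
0.25Y = 1087.5, so Y = 1087.5/0.25 = 4350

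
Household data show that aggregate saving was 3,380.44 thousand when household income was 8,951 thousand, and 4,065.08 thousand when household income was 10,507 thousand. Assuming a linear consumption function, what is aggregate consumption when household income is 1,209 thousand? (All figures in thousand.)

C = 1235.04

MPS = ΔS/ΔY = (4065.08 − 3380.44)/(10507 − 8951) = 684.64/1556 = 0.44
MPC = 1 − MPS = 0.56
Autonomous saving = 3380.44 − 0.44(8951) = -558, so a = 558
C = 558 + 0.56(1209) = 558 + 677.04 = 1235.04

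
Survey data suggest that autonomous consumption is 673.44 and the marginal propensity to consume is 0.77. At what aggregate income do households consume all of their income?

At break-even, C = Y: 673.44 + 0.77Y = Y
0.23Y = 673.44, so Y = 673.44/0.23 = 2928

Y = 2928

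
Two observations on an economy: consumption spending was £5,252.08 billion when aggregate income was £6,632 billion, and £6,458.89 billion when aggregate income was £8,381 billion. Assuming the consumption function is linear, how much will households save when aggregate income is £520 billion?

S = -514.8

MPC = (6458.89 − 5252.08)/(8381 − 6632) = 1206.81/1749 = 0.69
a = 5252.08 − 0.69(6632) = 5252.08 − 4576.08 = 676
C = 676 + 0.69(520) = 1034.8
S = 520 − 1034.8 = -514.8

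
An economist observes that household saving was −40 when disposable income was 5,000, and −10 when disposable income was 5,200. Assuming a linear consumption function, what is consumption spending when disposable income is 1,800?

C = 2320

MPS = ΔS/ΔY = (-10 − (-40))/(5200 − 5000) = 30/200 = 0.15
MPC = 1 − MPS = 0.85
Autonomous saving = -40 − 0.15(5000) = -790, so a = 790
C = 790 + 0.85(1800) = 790 + 1530 = 2320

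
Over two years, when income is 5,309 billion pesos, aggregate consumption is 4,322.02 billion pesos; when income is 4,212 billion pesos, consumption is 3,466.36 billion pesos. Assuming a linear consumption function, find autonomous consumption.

MPC = ΔC/ΔY = (4322.02 − 3466.36)/(5309 − 4212) = 855.66/1097 = 0.78
a = C − MPC·Y = 3466.36 − 0.78(4212) = 3466.36 − 3285.36 = 181

a = 181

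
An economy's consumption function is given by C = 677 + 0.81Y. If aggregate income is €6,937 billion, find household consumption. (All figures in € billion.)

C = 6295.97

C = 677 + 0.81(6937) = 677 + 5618.97 = 6295.97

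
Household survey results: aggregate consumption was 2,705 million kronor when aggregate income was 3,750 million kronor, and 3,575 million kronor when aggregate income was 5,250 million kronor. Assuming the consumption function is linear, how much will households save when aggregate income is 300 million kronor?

S = -404

MPC = (3575 − 2705)/(5250 − 3750) = 870/1500 = 0.58
a = 2705 − 0.58(3750) = 2705 − 2175 = 530
C = 530 + 0.58(300) = 704
S = 300 − 704 = -404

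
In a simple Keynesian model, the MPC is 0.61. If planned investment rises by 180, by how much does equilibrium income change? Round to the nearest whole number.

The multiplier is 1/(1 − MPC) = 1/0.39.
ΔY = 180/0.39 = 461.54 ≈ 462

ΔY ≈ 462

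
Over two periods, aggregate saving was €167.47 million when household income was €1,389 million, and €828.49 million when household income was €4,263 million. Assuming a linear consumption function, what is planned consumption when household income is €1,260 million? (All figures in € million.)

MPS = ΔS/ΔY = (828.49 − 167.47)/(4263 − 1389) = 661.02/2874 = 0.23
MPC = 1 − MPS = 0.77
Autonomous saving = 167.47 − 0.23(1389) = -152, so a = 152
C = 152 + 0.77(1260) = 152 + 970.2 = 1122.2

C = 1122.2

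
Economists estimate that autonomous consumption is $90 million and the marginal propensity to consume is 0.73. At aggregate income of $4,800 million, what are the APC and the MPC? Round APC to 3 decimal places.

APC = 0.749; MPC = 0.73

MPC = 0.73 (the slope of the consumption function)
C = 90 + 0.73(4800) = 3594, so APC = 3594/4800 = 0.749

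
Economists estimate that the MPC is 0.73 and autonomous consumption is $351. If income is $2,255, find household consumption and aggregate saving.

C = 1997.15; S = 257.85

C = 351 + 0.73(2255) = 351 + 1646.15 = 1997.15
S = Y − C = 2255 − 1997.15 = 257.85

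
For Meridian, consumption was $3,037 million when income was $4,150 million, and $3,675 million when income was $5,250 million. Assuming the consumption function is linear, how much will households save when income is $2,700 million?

S = 504

MPC = (3675 − 3037)/(5250 − 4150) = 638/1100 = 0.58
a = 3037 − 0.58(4150) = 3037 − 2407 = 630
C = 630 + 0.58(2700) = 2196
S = 2700 − 2196 = 504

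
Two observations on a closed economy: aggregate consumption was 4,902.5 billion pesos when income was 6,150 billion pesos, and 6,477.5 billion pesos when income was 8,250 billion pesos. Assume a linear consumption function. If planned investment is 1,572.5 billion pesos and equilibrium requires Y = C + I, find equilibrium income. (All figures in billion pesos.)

MPC = (6477.5 − 4902.5)/(8250 − 6150) = 1575/2100 = 0.75
a = 4902.5 − 0.75(6150) = 290
Equilibrium: Y = 290 + 0.75Y + 1572.5
0.25Y = 1862.5, so Y = 1862.5/0.25 = 7450

Y = 7450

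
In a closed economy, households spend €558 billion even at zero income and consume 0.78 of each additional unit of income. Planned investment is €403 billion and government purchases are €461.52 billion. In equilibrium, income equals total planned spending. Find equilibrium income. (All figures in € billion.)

Y = C + I + G = 558 + 0.78Y + 403 + 461.52
Y − 0.78Y = 1422.52
0.22Y = 1422.52, so Y = 1422.52/0.22 = 6466

Y = 6466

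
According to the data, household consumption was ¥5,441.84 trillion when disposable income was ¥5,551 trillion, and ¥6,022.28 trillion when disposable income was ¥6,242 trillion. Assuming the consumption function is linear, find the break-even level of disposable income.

Y = 4868.75

MPC = (6022.28 − 5441.84)/(6242 − 5551) = 580.44/691 = 0.84
a = 5441.84 − 0.84(5551) = 5441.84 − 4662.84 = 779
Break-even: Y = a/(1−MPC) = 779/0.16 = 4868.75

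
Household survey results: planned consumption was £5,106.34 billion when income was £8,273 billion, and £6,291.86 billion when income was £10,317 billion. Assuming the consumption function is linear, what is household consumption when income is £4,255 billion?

C = 2775.9

MPC = (6291.86 − 5106.34)/(10317 − 8273) = 1185.52/2044 = 0.58
a = 5106.34 − 0.58(8273) = 5106.34 − 4798.34 = 308
C = 308 + 0.58(4255) = 308 + 2467.9 = 2775.9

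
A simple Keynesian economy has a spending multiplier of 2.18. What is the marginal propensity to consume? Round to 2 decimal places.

MPC = 0.54

k = 1/(1 − MPC), so 1 − MPC = 1/k = 1/2.18 = 0.4587
MPC = 1 − 0.4587 = 0.54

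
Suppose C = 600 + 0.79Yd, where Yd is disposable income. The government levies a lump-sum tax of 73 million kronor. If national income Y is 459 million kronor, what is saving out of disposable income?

S = -518.94

Yd = Y − T = 459 − 73 = 386
C = 600 + 0.79(386) = 600 + 304.94 = 904.94
S = Yd − C = 386 − 904.94 = -518.94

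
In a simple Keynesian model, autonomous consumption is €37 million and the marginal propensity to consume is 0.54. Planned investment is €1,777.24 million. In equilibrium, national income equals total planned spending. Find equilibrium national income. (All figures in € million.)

Y = C + I = 37 + 0.54Y + 1777.24
Y − 0.54Y = 1814.24
0.46Y = 1814.24, so Y = 1814.24/0.46 = 3944

Y = 3944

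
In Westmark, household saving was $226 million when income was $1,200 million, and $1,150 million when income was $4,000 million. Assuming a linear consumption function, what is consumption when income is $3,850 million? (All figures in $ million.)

MPS = ΔS/ΔY = (1150 − 226)/(4000 − 1200) = 924/2800 = 0.33
MPC = 1 − MPS = 0.67
Autonomous saving = 226 − 0.33(1200) = -170, so a = 170
C = 170 + 0.67(3850) = 170 + 2579.5 = 2749.5

C = 2749.5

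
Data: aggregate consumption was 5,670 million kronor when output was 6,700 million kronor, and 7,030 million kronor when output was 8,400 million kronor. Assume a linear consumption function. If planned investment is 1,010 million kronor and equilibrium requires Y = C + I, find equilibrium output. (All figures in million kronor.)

Y = 6600

MPC = (7030 − 5670)/(8400 − 6700) = 1360/1700 = 0.8
a = 5670 − 0.8(6700) = 310
Equilibrium: Y = 310 + 0.8Y + 1010
0.2Y = 1320, so Y = 1320/0.2 = 6600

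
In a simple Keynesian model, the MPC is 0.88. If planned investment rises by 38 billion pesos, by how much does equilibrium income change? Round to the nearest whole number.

ΔY ≈ 317

The multiplier is 1/(1 − MPC) = 1/0.12.
ΔY = 38/0.12 = 316.67 ≈ 317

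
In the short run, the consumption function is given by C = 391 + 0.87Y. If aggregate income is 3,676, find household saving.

C = 391 + 0.87(3676) = 391 + 3198.12 = 3589.12
S = Y − C = 3676 − 3589.12 = 86.88

S = 86.88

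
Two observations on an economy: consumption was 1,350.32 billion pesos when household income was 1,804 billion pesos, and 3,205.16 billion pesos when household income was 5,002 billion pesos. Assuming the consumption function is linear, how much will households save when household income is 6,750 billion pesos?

MPC = (3205.16 − 1350.32)/(5002 − 1804) = 1854.84/3198 = 0.58
a = 1350.32 − 0.58(1804) = 1350.32 − 1046.32 = 304
C = 304 + 0.58(6750) = 4219
S = 6750 − 4219 = 2531

S = 2531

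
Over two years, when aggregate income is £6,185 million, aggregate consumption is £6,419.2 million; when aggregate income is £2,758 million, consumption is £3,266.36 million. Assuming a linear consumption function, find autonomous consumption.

MPC = ΔC/ΔY = (6419.2 − 3266.36)/(6185 − 2758) = 3152.84/3427 = 0.92
a = C − MPC·Y = 3266.36 − 0.92(2758) = 3266.36 − 2537.36 = 729

a = 729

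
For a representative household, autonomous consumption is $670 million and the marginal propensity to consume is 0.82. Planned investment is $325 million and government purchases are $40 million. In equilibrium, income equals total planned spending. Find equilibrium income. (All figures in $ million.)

Y = C + I + G = 670 + 0.82Y + 325 + 40
Y − 0.82Y = 1035
0.18Y = 1035, so Y = 1035/0.18 = 5750

Y = 5750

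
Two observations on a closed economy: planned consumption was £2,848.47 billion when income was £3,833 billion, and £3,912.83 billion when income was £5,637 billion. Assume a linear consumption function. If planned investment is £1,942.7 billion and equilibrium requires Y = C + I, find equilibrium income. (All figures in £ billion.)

Y = 6170

MPC = (3912.83 − 2848.47)/(5637 − 3833) = 1064.36/1804 = 0.59
a = 2848.47 − 0.59(3833) = 587
Equilibrium: Y = 587 + 0.59Y + 1942.7
0.41Y = 2529.7, so Y = 2529.7/0.41 = 6170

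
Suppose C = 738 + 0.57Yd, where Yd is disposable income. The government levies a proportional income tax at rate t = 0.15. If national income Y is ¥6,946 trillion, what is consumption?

C = 4103.337

Yd = (1 − 0.15)(6946) = 0.85(6946) = 5904.1
C = 738 + 0.57(5904.1) = 738 + 3365.337 = 4103.337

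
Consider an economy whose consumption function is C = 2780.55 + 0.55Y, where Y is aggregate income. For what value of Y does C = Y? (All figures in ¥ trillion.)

At break-even, C = Y: 2780.55 + 0.55Y = Y
0.45Y = 2780.55, so Y = 2780.55/0.45 = 6179

Y = 6179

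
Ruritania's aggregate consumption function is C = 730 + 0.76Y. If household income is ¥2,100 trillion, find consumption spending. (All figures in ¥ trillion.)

C = 730 + 0.76(2100) = 730 + 1596 = 2326

C = 2326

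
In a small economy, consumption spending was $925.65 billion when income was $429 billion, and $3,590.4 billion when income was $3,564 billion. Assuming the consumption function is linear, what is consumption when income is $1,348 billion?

C = 1706.8

MPC = (3590.4 − 925.65)/(3564 − 429) = 2664.75/3135 = 0.85
a = 925.65 − 0.85(429) = 925.65 − 364.65 = 561
C = 561 + 0.85(1348) = 561 + 1145.8 = 1706.8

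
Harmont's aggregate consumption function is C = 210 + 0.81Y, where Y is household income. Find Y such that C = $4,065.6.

210 + 0.81Y = 4065.6
0.81Y = 3855.6, so Y = 3855.6/0.81 = 4760

Y = 4760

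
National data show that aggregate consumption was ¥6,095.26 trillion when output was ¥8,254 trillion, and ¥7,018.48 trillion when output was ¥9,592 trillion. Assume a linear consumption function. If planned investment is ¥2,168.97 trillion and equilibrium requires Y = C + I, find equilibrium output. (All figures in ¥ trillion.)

MPC = (7018.48 − 6095.26)/(9592 − 8254) = 923.22/1338 = 0.69
a = 6095.26 − 0.69(8254) = 400
Equilibrium: Y = 400 + 0.69Y + 2168.97
0.31Y = 2568.97, so Y = 2568.97/0.31 = 8287

Y = 8287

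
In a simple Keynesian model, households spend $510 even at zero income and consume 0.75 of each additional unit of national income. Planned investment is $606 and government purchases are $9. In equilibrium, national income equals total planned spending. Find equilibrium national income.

Y = C + I + G = 510 + 0.75Y + 606 + 9
Y − 0.75Y = 1125
0.25Y = 1125, so Y = 1125/0.25 = 4500

Y = 4500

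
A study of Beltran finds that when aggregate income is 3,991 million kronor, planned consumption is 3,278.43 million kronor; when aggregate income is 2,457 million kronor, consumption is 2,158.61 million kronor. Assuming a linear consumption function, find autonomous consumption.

MPC = ΔC/ΔY = (3278.43 − 2158.61)/(3991 − 2457) = 1119.82/1534 = 0.73
a = C − MPC·Y = 2158.61 − 0.73(2457) = 2158.61 − 1793.61 = 365

a = 365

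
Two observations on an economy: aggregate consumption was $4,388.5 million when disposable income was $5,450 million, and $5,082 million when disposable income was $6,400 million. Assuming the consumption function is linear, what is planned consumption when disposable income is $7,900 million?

MPC = (5082 − 4388.5)/(6400 − 5450) = 693.5/950 = 0.73
a = 4388.5 − 0.73(5450) = 4388.5 − 3978.5 = 410
C = 410 + 0.73(7900) = 410 + 5767 = 6177

C = 6177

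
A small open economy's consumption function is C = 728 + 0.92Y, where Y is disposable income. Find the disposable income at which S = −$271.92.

Y = 5701

S = Y − C = -728 + 0.08Y
-728 + 0.08Y = -271.92, so 0.08Y = 456.08 and Y = 5701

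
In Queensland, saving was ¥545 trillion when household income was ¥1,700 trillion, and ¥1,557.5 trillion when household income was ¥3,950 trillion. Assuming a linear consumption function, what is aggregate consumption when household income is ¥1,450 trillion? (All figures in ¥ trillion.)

MPS = ΔS/ΔY = (1557.5 − 545)/(3950 − 1700) = 1012.5/2250 = 0.45
MPC = 1 − MPS = 0.55
Autonomous saving = 545 − 0.45(1700) = -220, so a = 220
C = 220 + 0.55(1450) = 220 + 797.5 = 1017.5

C = 1017.5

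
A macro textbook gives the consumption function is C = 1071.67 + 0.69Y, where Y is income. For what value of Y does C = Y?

Y = 3457

At break-even, C = Y: 1071.67 + 0.69Y = Y
0.31Y = 1071.67, so Y = 1071.67/0.31 = 3457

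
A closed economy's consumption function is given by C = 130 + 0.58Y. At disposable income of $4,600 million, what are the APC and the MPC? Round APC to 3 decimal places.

MPC = 0.58 (the slope of the consumption function)
C = 130 + 0.58(4600) = 2798, so APC = 2798/4600 = 0.608

APC = 0.608; MPC = 0.58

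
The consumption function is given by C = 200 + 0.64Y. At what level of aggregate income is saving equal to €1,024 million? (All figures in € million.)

S = Y − C = -200 + 0.36Y
-200 + 0.36Y = 1024, so 0.36Y = 1224 and Y = 3400

Y = 3400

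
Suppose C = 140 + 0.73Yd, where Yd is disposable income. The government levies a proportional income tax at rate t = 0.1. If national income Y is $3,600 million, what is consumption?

C = 2505.2

Yd = (1 − 0.1)(3600) = 0.9(3600) = 3240
C = 140 + 0.73(3240) = 140 + 2365.2 = 2505.2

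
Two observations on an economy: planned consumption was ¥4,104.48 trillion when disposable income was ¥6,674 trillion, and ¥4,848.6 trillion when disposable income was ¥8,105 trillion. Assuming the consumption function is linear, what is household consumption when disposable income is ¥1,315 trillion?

C = 1317.8

MPC = (4848.6 − 4104.48)/(8105 − 6674) = 744.12/1431 = 0.52
a = 4104.48 − 0.52(6674) = 4104.48 − 3470.48 = 634
C = 634 + 0.52(1315) = 634 + 683.8 = 1317.8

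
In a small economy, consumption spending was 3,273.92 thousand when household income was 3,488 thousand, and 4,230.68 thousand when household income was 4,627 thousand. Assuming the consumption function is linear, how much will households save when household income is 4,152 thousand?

MPC = (4230.68 − 3273.92)/(4627 − 3488) = 956.76/1139 = 0.84
a = 3273.92 − 0.84(3488) = 3273.92 − 2929.92 = 344
C = 344 + 0.84(4152) = 3831.68
S = 4152 − 3831.68 = 320.32

S = 320.32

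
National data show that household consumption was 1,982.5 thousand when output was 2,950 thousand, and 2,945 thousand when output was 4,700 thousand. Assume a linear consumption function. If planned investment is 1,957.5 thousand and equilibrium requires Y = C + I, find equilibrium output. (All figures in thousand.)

Y = 5150

MPC = (2945 − 1982.5)/(4700 − 2950) = 962.5/1750 = 0.55
a = 1982.5 − 0.55(2950) = 360
Equilibrium: Y = 360 + 0.55Y + 1957.5
0.45Y = 2317.5, so Y = 2317.5/0.45 = 5150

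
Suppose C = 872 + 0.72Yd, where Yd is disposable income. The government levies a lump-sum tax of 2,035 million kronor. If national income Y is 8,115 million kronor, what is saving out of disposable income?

S = 830.4

Yd = Y − T = 8115 − 2035 = 6080
C = 872 + 0.72(6080) = 872 + 4377.6 = 5249.6
S = Yd − C = 6080 − 5249.6 = 830.4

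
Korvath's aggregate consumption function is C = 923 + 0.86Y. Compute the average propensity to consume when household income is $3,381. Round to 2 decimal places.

C = 923 + 0.86(3381) = 3830.66
APC = C/Y = 3830.66/3381 = 1.13

APC = 1.13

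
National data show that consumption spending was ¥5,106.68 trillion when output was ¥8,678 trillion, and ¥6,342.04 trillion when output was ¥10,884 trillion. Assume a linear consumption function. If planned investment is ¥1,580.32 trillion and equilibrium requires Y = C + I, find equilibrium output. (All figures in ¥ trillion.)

MPC = (6342.04 − 5106.68)/(10884 − 8678) = 1235.36/2206 = 0.56
a = 5106.68 − 0.56(8678) = 247
Equilibrium: Y = 247 + 0.56Y + 1580.32
0.44Y = 1827.32, so Y = 1827.32/0.44 = 4153

Y = 4153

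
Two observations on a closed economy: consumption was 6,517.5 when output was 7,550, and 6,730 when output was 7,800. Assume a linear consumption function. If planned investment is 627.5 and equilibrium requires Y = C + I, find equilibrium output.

Y = 4850

MPC = (6730 − 6517.5)/(7800 − 7550) = 212.5/250 = 0.85
a = 6517.5 − 0.85(7550) = 100
Equilibrium: Y = 100 + 0.85Y + 627.5
0.15Y = 727.5, so Y = 727.5/0.15 = 4850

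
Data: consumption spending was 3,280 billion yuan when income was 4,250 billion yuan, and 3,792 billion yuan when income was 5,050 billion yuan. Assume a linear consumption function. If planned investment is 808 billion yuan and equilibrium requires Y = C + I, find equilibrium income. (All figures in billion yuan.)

MPC = (3792 − 3280)/(5050 − 4250) = 512/800 = 0.64
a = 3280 − 0.64(4250) = 560
Equilibrium: Y = 560 + 0.64Y + 808
0.36Y = 1368, so Y = 1368/0.36 = 3800

Y = 3800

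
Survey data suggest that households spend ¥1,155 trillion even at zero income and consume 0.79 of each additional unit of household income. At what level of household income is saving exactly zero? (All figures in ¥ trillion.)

At break-even, C = Y: 1155 + 0.79Y = Y
0.21Y = 1155, so Y = 1155/0.21 = 5500

Y = 5500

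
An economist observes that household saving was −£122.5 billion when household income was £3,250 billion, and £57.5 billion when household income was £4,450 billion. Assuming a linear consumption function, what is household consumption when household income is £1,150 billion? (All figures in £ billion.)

MPS = ΔS/ΔY = (57.5 − (-122.5))/(4450 − 3250) = 180/1200 = 0.15
MPC = 1 − MPS = 0.85
Autonomous saving = -122.5 − 0.15(3250) = -610, so a = 610
C = 610 + 0.85(1150) = 610 + 977.5 = 1587.5

C = 1587.5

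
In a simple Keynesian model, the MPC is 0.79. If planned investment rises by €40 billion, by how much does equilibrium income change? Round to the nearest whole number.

ΔY ≈ 190

The multiplier is 1/(1 − MPC) = 1/0.21.
ΔY = 40/0.21 = 190.48 ≈ 190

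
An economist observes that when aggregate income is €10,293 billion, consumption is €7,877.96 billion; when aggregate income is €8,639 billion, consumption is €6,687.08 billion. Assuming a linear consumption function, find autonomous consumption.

MPC = ΔC/ΔY = (7877.96 − 6687.08)/(10293 − 8639) = 1190.88/1654 = 0.72
a = C − MPC·Y = 6687.08 − 0.72(8639) = 6687.08 − 6220.08 = 467

a = 467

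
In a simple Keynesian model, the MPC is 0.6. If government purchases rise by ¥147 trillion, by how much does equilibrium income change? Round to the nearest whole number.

The multiplier is 1/(1 − MPC) = 1/0.4.
ΔY = 147/0.4 = 367.50 ≈ 368

ΔY ≈ 368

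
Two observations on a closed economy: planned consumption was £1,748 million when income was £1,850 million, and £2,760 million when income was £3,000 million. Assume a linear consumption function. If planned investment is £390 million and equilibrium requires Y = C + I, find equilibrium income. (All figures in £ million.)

Y = 4250

MPC = (2760 − 1748)/(3000 − 1850) = 1012/1150 = 0.88
a = 1748 − 0.88(1850) = 120
Equilibrium: Y = 120 + 0.88Y + 390
0.12Y = 510, so Y = 510/0.12 = 4250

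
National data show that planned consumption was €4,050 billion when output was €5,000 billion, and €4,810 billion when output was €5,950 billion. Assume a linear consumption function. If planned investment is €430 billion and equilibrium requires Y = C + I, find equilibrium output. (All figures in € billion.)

Y = 2400

MPC = (4810 − 4050)/(5950 − 5000) = 760/950 = 0.8
a = 4050 − 0.8(5000) = 50
Equilibrium: Y = 50 + 0.8Y + 430
0.2Y = 480, so Y = 480/0.2 = 2400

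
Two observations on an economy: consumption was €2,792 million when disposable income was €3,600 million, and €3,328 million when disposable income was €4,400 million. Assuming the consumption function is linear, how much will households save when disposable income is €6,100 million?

S = 1633

MPC = (3328 − 2792)/(4400 − 3600) = 536/800 = 0.67
a = 2792 − 0.67(3600) = 2792 − 2412 = 380
C = 380 + 0.67(6100) = 4467
S = 6100 − 4467 = 1633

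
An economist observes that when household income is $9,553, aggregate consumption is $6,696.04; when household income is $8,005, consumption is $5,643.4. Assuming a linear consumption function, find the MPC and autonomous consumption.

MPC = ΔC/ΔY = (6696.04 − 5643.4)/(9553 − 8005) = 1052.64/1548 = 0.68
a = C − MPC·Y = 5643.4 − 0.68(8005) = 5643.4 − 5443.4 = 200

MPC = 0.68; a = 200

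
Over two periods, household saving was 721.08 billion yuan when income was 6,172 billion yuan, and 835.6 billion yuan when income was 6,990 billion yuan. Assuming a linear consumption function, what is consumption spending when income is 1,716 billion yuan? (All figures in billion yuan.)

MPS = ΔS/ΔY = (835.6 − 721.08)/(6990 − 6172) = 114.52/818 = 0.14
MPC = 1 − MPS = 0.86
Autonomous saving = 721.08 − 0.14(6172) = -143, so a = 143
C = 143 + 0.86(1716) = 143 + 1475.76 = 1618.76

C = 1618.76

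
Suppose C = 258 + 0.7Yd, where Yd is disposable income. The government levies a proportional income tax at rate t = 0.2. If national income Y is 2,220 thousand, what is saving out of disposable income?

Yd = (1 − 0.2)(2220) = 0.8(2220) = 1776
C = 258 + 0.7(1776) = 258 + 1243.2 = 1501.2
S = Yd − C = 1776 − 1501.2 = 274.8

S = 274.8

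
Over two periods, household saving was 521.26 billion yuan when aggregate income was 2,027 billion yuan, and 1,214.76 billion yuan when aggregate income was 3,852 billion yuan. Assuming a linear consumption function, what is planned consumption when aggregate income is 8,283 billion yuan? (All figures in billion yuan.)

C = 5384.46

MPS = ΔS/ΔY = (1214.76 − 521.26)/(3852 − 2027) = 693.5/1825 = 0.38
MPC = 1 − MPS = 0.62
Autonomous saving = 521.26 − 0.38(2027) = -249, so a = 249
C = 249 + 0.62(8283) = 249 + 5135.46 = 5384.46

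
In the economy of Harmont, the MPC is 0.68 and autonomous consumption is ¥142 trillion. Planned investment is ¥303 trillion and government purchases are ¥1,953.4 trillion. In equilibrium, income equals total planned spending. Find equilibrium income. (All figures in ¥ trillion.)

Y = 7495

Y = C + I + G = 142 + 0.68Y + 303 + 1953.4
Y − 0.68Y = 2398.4
0.32Y = 2398.4, so Y = 2398.4/0.32 = 7495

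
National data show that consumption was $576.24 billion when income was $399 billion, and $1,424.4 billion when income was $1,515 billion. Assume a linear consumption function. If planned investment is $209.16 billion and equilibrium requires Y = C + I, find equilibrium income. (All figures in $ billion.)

MPC = (1424.4 − 576.24)/(1515 − 399) = 848.16/1116 = 0.76
a = 576.24 − 0.76(399) = 273
Equilibrium: Y = 273 + 0.76Y + 209.16
0.24Y = 482.16, so Y = 482.16/0.24 = 2009

Y = 2009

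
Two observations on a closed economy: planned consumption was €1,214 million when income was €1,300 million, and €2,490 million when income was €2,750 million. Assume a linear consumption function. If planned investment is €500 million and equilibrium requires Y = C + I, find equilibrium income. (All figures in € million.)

Y = 4750

MPC = (2490 − 1214)/(2750 − 1300) = 1276/1450 = 0.88
a = 1214 − 0.88(1300) = 70
Equilibrium: Y = 70 + 0.88Y + 500
0.12Y = 570, so Y = 570/0.12 = 4750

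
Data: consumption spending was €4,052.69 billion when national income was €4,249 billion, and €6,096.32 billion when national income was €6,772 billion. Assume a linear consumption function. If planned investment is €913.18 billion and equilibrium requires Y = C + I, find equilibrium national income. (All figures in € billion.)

MPC = (6096.32 − 4052.69)/(6772 − 4249) = 2043.63/2523 = 0.81
a = 4052.69 − 0.81(4249) = 611
Equilibrium: Y = 611 + 0.81Y + 913.18
0.19Y = 1524.18, so Y = 1524.18/0.19 = 8022

Y = 8022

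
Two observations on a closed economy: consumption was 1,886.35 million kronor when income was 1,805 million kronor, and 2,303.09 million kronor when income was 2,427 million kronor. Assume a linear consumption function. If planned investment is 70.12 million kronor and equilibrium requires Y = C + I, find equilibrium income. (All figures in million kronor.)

MPC = (2303.09 − 1886.35)/(2427 − 1805) = 416.74/622 = 0.67
a = 1886.35 − 0.67(1805) = 677
Equilibrium: Y = 677 + 0.67Y + 70.12
0.33Y = 747.12, so Y = 747.12/0.33 = 2264

Y = 2264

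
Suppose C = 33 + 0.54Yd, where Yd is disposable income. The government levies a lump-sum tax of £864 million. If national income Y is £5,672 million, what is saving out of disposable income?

Yd = Y − T = 5672 − 864 = 4808
C = 33 + 0.54(4808) = 33 + 2596.32 = 2629.32
S = Yd − C = 4808 − 2629.32 = 2178.68

S = 2178.68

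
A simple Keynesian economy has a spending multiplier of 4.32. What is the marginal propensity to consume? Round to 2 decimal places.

MPC = 0.77

k = 1/(1 − MPC), so 1 − MPC = 1/k = 1/4.32 = 0.2315
MPC = 1 − 0.2315 = 0.77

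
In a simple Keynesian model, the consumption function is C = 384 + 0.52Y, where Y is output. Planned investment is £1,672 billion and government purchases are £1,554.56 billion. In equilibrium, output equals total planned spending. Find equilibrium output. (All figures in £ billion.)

Y = 7522

Y = C + I + G = 384 + 0.52Y + 1672 + 1554.56
Y − 0.52Y = 3610.56
0.48Y = 3610.56, so Y = 3610.56/0.48 = 7522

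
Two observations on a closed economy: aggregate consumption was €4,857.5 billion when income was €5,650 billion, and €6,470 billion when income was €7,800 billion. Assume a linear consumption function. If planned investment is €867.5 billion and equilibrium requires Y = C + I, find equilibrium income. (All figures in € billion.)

Y = 5950

MPC = (6470 − 4857.5)/(7800 − 5650) = 1612.5/2150 = 0.75
a = 4857.5 − 0.75(5650) = 620
Equilibrium: Y = 620 + 0.75Y + 867.5
0.25Y = 1487.5, so Y = 1487.5/0.25 = 5950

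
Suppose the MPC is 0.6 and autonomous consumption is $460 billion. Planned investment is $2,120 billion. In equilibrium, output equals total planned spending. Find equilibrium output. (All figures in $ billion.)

Y = C + I = 460 + 0.6Y + 2120
Y − 0.6Y = 2580
0.4Y = 2580, so Y = 2580/0.4 = 6450

Y = 6450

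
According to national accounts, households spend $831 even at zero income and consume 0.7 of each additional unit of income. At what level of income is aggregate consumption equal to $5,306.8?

Y = 6394

831 + 0.7Y = 5306.8
0.7Y = 4475.8, so Y = 4475.8/0.7 = 6394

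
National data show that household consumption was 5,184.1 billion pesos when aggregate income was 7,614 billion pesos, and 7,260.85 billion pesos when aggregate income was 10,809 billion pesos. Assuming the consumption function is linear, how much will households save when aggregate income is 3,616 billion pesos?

S = 1030.6

MPC = (7260.85 − 5184.1)/(10809 − 7614) = 2076.75/3195 = 0.65
a = 5184.1 − 0.65(7614) = 5184.1 − 4949.1 = 235
C = 235 + 0.65(3616) = 2585.4
S = 3616 − 2585.4 = 1030.6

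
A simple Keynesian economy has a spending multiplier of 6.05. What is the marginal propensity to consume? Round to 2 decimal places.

MPC = 0.83

k = 1/(1 − MPC), so 1 − MPC = 1/k = 1/6.05 = 0.1653
MPC = 1 − 0.1653 = 0.83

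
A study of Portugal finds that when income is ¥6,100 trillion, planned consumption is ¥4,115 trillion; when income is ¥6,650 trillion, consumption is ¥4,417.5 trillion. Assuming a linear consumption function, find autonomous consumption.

a = 760

MPC = ΔC/ΔY = (4417.5 − 4115)/(6650 − 6100) = 302.5/550 = 0.55
a = C − MPC·Y = 4115 − 0.55(6100) = 4115 − 3355 = 760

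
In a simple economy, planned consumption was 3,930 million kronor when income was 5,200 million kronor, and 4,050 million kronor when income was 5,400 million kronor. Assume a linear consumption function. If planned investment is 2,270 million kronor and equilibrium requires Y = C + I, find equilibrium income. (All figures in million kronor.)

Y = 7700

MPC = (4050 − 3930)/(5400 − 5200) = 120/200 = 0.6
a = 3930 − 0.6(5200) = 810
Equilibrium: Y = 810 + 0.6Y + 2270
0.4Y = 3080, so Y = 3080/0.4 = 7700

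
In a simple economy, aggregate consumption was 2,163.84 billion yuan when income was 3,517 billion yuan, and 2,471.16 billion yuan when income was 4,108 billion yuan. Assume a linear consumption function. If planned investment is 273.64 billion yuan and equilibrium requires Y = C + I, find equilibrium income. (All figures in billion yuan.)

Y = 1268

MPC = (2471.16 − 2163.84)/(4108 − 3517) = 307.32/591 = 0.52
a = 2163.84 − 0.52(3517) = 335
Equilibrium: Y = 335 + 0.52Y + 273.64
0.48Y = 608.64, so Y = 608.64/0.48 = 1268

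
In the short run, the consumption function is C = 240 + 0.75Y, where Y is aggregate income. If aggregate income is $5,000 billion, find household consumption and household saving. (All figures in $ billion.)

C = 3990; S = 1010

C = 240 + 0.75(5000) = 240 + 3750 = 3990
S = Y − C = 5000 − 3990 = 1010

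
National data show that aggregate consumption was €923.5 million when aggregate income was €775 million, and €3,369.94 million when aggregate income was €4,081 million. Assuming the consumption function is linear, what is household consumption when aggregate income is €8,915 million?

MPC = (3369.94 − 923.5)/(4081 − 775) = 2446.44/3306 = 0.74
a = 923.5 − 0.74(775) = 923.5 − 573.5 = 350
C = 350 + 0.74(8915) = 350 + 6597.1 = 6947.1

C = 6947.1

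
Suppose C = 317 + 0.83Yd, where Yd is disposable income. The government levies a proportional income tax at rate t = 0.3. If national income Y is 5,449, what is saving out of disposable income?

S = 331.431

Yd = (1 − 0.3)(5449) = 0.7(5449) = 3814.3
C = 317 + 0.83(3814.3) = 317 + 3165.869 = 3482.869
S = Yd − C = 3814.3 − 3482.869 = 331.431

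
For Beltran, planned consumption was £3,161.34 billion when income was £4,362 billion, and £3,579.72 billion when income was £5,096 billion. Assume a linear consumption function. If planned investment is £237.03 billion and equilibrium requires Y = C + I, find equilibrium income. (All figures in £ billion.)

Y = 2121

MPC = (3579.72 − 3161.34)/(5096 − 4362) = 418.38/734 = 0.57
a = 3161.34 − 0.57(4362) = 675
Equilibrium: Y = 675 + 0.57Y + 237.03
0.43Y = 912.03, so Y = 912.03/0.43 = 2121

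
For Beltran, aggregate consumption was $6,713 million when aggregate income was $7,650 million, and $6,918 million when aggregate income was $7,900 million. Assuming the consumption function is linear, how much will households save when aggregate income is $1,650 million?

MPC = (6918 − 6713)/(7900 − 7650) = 205/250 = 0.82
a = 6713 − 0.82(7650) = 6713 − 6273 = 440
C = 440 + 0.82(1650) = 1793
S = 1650 − 1793 = -143

S = -143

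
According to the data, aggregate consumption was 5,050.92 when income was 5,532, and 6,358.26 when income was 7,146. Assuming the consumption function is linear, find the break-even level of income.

Y = 3000

MPC = (6358.26 − 5050.92)/(7146 − 5532) = 1307.34/1614 = 0.81
a = 5050.92 − 0.81(5532) = 5050.92 − 4480.92 = 570
Break-even: Y = a/(1−MPC) = 570/0.19 = 3000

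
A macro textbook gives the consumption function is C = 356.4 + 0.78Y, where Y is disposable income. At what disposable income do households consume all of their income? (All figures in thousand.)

Y = 1620

At break-even, C = Y: 356.4 + 0.78Y = Y
0.22Y = 356.4, so Y = 356.4/0.22 = 1620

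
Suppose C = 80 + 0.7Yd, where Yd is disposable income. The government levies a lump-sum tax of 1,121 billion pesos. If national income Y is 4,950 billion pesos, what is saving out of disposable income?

S = 1068.7

Yd = Y − T = 4950 − 1121 = 3829
C = 80 + 0.7(3829) = 80 + 2680.3 = 2760.3
S = Yd − C = 3829 − 2760.3 = 1068.7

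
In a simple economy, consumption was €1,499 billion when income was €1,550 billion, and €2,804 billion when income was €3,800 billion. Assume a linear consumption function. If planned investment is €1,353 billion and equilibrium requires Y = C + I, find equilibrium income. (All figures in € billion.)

MPC = (2804 − 1499)/(3800 − 1550) = 1305/2250 = 0.58
a = 1499 − 0.58(1550) = 600
Equilibrium: Y = 600 + 0.58Y + 1353
0.42Y = 1953, so Y = 1953/0.42 = 4650

Y = 4650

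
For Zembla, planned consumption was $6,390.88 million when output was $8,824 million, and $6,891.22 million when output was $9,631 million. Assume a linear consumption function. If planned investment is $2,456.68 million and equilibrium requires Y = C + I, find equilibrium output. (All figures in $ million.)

Y = 8886

MPC = (6891.22 − 6390.88)/(9631 − 8824) = 500.34/807 = 0.62
a = 6390.88 − 0.62(8824) = 920
Equilibrium: Y = 920 + 0.62Y + 2456.68
0.38Y = 3376.68, so Y = 3376.68/0.38 = 8886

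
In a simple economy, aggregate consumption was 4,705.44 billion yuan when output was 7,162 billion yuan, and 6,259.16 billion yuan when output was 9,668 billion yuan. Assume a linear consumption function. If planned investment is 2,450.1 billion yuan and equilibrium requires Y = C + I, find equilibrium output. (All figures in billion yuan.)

Y = 7145

MPC = (6259.16 − 4705.44)/(9668 − 7162) = 1553.72/2506 = 0.62
a = 4705.44 − 0.62(7162) = 265
Equilibrium: Y = 265 + 0.62Y + 2450.1
0.38Y = 2715.1, so Y = 2715.1/0.38 = 7145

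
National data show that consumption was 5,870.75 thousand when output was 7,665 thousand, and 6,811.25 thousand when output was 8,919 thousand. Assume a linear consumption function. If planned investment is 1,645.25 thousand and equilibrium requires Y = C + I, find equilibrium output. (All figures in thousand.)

MPC = (6811.25 − 5870.75)/(8919 − 7665) = 940.5/1254 = 0.75
a = 5870.75 − 0.75(7665) = 122
Equilibrium: Y = 122 + 0.75Y + 1645.25
0.25Y = 1767.25, so Y = 1767.25/0.25 = 7069

Y = 7069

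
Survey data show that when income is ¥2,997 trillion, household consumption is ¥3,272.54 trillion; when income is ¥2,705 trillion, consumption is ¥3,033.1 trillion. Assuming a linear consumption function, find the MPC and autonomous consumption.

MPC = ΔC/ΔY = (3272.54 − 3033.1)/(2997 − 2705) = 239.44/292 = 0.82
a = C − MPC·Y = 3033.1 − 0.82(2705) = 3033.1 − 2218.1 = 815

MPC = 0.82; a = 815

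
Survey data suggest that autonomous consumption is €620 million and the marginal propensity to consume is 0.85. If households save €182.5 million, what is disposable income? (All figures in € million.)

Y = 5350

S = Y − C = -620 + 0.15Y
-620 + 0.15Y = 182.5, so 0.15Y = 802.5 and Y = 5350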